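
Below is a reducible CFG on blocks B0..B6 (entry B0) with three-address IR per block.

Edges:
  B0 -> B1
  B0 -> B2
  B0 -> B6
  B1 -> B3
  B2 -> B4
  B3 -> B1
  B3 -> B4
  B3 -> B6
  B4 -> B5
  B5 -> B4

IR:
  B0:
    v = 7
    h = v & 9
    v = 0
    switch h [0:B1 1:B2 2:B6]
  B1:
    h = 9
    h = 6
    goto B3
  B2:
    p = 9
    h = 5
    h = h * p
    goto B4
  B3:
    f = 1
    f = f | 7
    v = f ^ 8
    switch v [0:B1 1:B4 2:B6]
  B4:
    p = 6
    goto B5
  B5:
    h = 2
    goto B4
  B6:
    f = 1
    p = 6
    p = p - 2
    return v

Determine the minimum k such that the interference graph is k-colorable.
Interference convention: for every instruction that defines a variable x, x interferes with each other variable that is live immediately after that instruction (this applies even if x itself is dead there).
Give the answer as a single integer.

Answer: 3

Derivation:
Per-block:
  B0: {h,v} / ∅
  B1: {h} / ∅
  B2: {h,p} / ∅
  B3: {f,v} / ∅
  B4: {p} / ∅
  B5: {h} / ∅
  B6: {f,p} / {v}

Backward fixpoint:
  live B0: ∅→{v}
  live B1: ∅→∅
  live B2: ∅→∅
  live B3: ∅→{v}
  live B4: ∅→∅
  live B5: ∅→∅
  live B6: {v}→∅

Conflict graph:
  f — {v}
  h — {p,v}
  p — {h,v}
  v — {f,h,p}

Colouring:
  lower bound: {h,p,v} mutually conflict ⇒ χ ≥ 3
  assign f→c1 h→c1 p→c2 v→c0 — no edge inside a register ⇒ χ ≤ 3
  χ = 3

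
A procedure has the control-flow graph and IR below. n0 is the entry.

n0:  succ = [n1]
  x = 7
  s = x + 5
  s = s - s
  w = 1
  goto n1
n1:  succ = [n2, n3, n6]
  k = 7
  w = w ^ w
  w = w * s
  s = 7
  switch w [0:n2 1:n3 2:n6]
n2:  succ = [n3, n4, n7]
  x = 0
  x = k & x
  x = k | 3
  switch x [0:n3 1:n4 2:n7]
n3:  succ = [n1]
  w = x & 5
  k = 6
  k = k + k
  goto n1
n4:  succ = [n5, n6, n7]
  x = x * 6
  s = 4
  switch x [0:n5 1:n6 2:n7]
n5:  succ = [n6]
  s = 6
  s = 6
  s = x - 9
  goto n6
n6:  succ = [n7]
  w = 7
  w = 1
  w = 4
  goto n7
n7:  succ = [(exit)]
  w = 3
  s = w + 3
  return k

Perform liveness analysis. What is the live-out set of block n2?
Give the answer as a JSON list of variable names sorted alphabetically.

def/use:
  n0: def={s,w,x} ue=∅
  n1: def={k,s,w} ue={s,w}
  n2: def={x} ue={k}
  n3: def={k,w} ue={x}
  n4: def={s,x} ue={x}
  n5: def={s} ue={x}
  n6: def={w} ue=∅
  n7: def={s,w} ue={k}

Liveness:
  n0 li=∅ lo={s,w,x}
  n1 li={s,w,x} lo={k,s,x}
  n2 li={k,s} lo={k,s,x}
  n3 li={s,x} lo={s,w,x}
  n4 li={k,x} lo={k,x}
  n5 li={k,x} lo={k}
  n6 li={k} lo={k}
  n7 li={k} lo=∅

live-out(n2) = ["k", "s", "x"]

Answer: ["k", "s", "x"]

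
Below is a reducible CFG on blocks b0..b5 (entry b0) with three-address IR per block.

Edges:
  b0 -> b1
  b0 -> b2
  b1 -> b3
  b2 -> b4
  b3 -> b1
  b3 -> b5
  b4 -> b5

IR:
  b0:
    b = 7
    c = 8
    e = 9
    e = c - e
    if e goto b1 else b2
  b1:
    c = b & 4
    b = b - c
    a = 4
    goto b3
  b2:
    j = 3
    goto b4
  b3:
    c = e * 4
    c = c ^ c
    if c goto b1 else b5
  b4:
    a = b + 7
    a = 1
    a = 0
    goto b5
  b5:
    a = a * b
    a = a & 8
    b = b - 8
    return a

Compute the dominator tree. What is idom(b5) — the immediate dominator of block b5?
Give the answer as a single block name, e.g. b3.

idom tree: b1←b0 b2←b0 b3←b1 b4←b2 b5←b0
Join-block Dom:
  b1: preds {b0,b3}: {b0} ∩ {b0,b1,b3} = {b0}; idom=b0
  b5: preds {b3,b4}: {b0,b1,b3} ∩ {b0,b2,b4} = {b0}; idom=b0

idom(b5) = b0

Answer: b0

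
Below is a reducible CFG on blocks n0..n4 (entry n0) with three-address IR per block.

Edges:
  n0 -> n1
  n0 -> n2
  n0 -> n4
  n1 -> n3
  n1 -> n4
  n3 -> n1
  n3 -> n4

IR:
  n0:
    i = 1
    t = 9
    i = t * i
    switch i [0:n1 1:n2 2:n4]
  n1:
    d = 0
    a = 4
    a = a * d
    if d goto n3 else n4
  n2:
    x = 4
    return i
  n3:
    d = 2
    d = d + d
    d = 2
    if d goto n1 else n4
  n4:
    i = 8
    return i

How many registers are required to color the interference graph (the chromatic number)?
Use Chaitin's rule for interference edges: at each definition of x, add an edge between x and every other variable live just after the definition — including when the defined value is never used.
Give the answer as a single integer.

Answer: 2

Analysis:
Block summaries:
  n0 def {i,t} use ∅
  n1 def {a,d} use ∅
  n2 def {x} use {i}
  n3 def {d} use ∅
  n4 def {i} use ∅

Backward fixpoint:
  live n0: ∅→{i}
  live n1: ∅→∅
  live n2: {i}→∅
  live n3: ∅→∅
  live n4: ∅→∅

Interference:
  a↔{d}
  d↔{a}
  i↔{t,x}
  t↔{i}
  x↔{i}

Colouring:
  lower bound: {a,d} mutually conflict ⇒ χ ≥ 2
  2-colouring: R0={a,i}  R1={d,t,x}
  χ = 2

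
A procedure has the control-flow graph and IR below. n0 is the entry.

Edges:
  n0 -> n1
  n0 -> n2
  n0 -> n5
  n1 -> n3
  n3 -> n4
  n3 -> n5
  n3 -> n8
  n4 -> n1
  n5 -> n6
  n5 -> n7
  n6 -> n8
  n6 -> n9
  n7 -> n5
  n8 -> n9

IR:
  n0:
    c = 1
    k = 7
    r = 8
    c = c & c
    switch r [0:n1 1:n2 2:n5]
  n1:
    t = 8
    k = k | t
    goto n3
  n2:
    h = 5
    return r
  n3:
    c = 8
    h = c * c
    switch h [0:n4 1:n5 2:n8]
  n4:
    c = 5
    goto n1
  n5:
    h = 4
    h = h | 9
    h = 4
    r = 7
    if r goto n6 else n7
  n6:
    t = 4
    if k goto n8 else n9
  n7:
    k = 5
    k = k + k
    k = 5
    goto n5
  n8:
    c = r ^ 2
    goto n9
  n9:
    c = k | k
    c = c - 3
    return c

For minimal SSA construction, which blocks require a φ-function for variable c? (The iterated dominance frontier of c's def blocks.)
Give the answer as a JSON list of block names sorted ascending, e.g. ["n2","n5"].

idom tree: n1←n0 n2←n0 n3←n1 n4←n3 n5←n0 n6←n5 n7←n5 n8←n0 n9←n0
Join-block Dom:
  n1: preds {n0,n4}: {n0} ∩ {n0,n1,n3,n4} = {n0}; idom=n0
  n5: preds {n0,n3,n7}: {n0} ∩ {n0,n1,n3} ∩ {n0,n5,n7} = {n0}; idom=n0
  n8: preds {n3,n6}: {n0,n1,n3} ∩ {n0,n5,n6} = {n0}; idom=n0
  n9: preds {n6,n8}: {n0,n5,n6} ∩ {n0,n8} = {n0}; idom=n0

DF walk-up:
  n1←n0: walk · to n0
  n1←n4: walk n4→n3→n1 to n0
  n5←n0: walk · to n0
  n5←n3: walk n3→n1 to n0
  n5←n7: walk n7→n5 to n0
  n8←n3: walk n3→n1 to n0
  n8←n6: walk n6→n5 to n0
  n9←n6: walk n6→n5 to n0
  n9←n8: walk n8 to n0
  n0: DF=∅
  n1: DF={n1,n5,n8}
  n2: DF=∅
  n3: DF={n1,n5,n8}
  n4: DF={n1}
  n5: DF={n5,n8,n9}
  n6: DF={n8,n9}
  n7: DF={n5}
  n8: DF={n9}
  n9: DF=∅

φ for c: defs {n0,n3,n4,n8,n9}
  DF⁺ = {n1,n5,n8,n9}

Answer: ["n1", "n5", "n8", "n9"]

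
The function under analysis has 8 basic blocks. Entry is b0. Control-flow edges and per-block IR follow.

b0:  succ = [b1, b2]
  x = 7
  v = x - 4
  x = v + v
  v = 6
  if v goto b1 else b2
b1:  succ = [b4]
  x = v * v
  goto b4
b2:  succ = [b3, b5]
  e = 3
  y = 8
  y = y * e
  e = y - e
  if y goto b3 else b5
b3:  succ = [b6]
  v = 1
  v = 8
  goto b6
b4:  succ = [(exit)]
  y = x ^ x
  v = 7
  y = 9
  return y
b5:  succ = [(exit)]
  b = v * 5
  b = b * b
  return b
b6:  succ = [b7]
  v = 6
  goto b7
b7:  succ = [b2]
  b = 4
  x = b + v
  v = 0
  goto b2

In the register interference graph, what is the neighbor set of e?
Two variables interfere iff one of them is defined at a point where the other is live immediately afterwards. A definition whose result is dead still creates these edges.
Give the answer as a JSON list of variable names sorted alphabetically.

Per-block:
  b0 def {v,x} use ∅
  b1 def {x} use {v}
  b2 def {e,y} use ∅
  b3 def {v} use ∅
  b4 def {v,y} use {x}
  b5 def {b} use {v}
  b6 def {v} use ∅
  b7 def {b,v,x} use {v}

Backward fixpoint:
  b0 li=∅ lo={v}
  b1 li={v} lo={x}
  b2 li={v} lo={v}
  b3 li=∅ lo=∅
  b4 li={x} lo=∅
  b5 li={v} lo=∅
  b6 li=∅ lo={v}
  b7 li={v} lo={v}

Interfere edges:
  b↔{v}
  e↔{v,y}
  v↔{b,e,y}
  x↔∅
  y↔{e,v}

N(e) = ["v", "y"]

Answer: ["v", "y"]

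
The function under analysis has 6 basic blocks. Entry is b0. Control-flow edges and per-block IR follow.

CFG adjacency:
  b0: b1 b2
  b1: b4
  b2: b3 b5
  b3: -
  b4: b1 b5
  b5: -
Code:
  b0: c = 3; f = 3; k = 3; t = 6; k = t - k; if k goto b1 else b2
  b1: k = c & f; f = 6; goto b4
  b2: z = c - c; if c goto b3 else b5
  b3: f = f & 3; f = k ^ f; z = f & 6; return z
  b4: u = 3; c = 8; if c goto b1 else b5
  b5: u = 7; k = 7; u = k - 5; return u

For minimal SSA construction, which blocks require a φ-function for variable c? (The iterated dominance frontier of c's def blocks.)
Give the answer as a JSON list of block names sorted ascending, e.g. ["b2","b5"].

idom tree: b1←b0 b2←b0 b3←b2 b4←b1 b5←b0
Dom at joins:
  b1: preds {b0,b4}: {b0} ∩ {b0,b1,b4} = {b0}; idom=b0
  b5: preds {b2,b4}: {b0,b2} ∩ {b0,b1,b4} = {b0}; idom=b0

DF derivation:
  join b1 pred b0: · stop@b0
  join b1 pred b4: b4→b1 stop@b0
  join b5 pred b2: b2 stop@b0
  join b5 pred b4: b4→b1 stop@b0
  b0 → ∅
  b1 → {b1,b5}
  b2 → {b5}
  b3 → ∅
  b4 → {b1,b5}
  b5 → ∅

φ for c: defs {b0,b4}
  DF⁺ = {b1,b5}

Answer: ["b1", "b5"]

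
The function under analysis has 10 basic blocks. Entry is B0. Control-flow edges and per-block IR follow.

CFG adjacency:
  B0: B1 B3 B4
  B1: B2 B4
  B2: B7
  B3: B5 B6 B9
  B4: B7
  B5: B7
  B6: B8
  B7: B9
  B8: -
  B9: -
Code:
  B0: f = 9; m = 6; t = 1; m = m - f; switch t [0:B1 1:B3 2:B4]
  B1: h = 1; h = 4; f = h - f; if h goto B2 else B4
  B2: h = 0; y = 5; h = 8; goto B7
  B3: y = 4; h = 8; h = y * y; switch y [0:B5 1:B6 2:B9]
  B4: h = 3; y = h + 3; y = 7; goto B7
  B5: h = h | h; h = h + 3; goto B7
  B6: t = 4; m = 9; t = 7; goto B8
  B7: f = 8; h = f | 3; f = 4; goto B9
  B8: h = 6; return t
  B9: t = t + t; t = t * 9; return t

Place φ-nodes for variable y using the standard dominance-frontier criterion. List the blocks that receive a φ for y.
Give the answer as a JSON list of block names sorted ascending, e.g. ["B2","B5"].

idom tree: B1←B0 B2←B1 B3←B0 B4←B0 B5←B3 B6←B3 B7←B0 B8←B6 B9←B0
Dom∩ at merges:
  B4: preds {B0,B1}: {B0} ∩ {B0,B1} = {B0}; idom=B0
  B7: preds {B2,B4,B5}: {B0,B1,B2} ∩ {B0,B4} ∩ {B0,B3,B5} = {B0}; idom=B0
  B9: preds {B3,B7}: {B0,B3} ∩ {B0,B7} = {B0}; idom=B0

Frontier:
  B4←B0: walk · to B0
  B4←B1: walk B1 to B0
  B7←B2: walk B2→B1 to B0
  B7←B4: walk B4 to B0
  B7←B5: walk B5→B3 to B0
  B9←B3: walk B3 to B0
  B9←B7: walk B7 to B0
  B0 → ∅
  B1 → {B4,B7}
  B2 → {B7}
  B3 → {B7,B9}
  B4 → {B7}
  B5 → {B7}
  B6 → ∅
  B7 → {B9}
  B8 → ∅
  B9 → ∅

φ for y: defs {B2,B3,B4}
  DF⁺ = {B7,B9}

Answer: ["B7", "B9"]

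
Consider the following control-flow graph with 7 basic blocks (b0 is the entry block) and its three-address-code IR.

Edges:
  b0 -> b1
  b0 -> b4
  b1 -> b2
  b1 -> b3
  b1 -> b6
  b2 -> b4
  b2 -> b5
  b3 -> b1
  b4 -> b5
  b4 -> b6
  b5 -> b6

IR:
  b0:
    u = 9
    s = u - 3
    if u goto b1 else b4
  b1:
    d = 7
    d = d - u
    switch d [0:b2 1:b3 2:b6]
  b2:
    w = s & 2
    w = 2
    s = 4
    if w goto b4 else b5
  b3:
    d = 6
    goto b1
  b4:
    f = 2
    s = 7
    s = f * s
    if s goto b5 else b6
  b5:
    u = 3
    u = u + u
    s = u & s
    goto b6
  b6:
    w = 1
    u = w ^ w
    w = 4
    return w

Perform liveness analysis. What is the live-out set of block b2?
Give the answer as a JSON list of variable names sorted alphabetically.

Per-block:
  b0: def={s,u} ue=∅
  b1: def={d} ue={u}
  b2: def={s,w} ue={s}
  b3: def={d} ue=∅
  b4: def={f,s} ue=∅
  b5: def={s,u} ue={s}
  b6: def={u,w} ue=∅

Live sets:
  b0: in=∅ out={s,u}
  b1: in={s,u} out={s,u}
  b2: in={s} out={s}
  b3: in={s,u} out={s,u}
  b4: in=∅ out={s}
  b5: in={s} out=∅
  b6: in=∅ out=∅

live-out(b2) = ["s"]

Answer: ["s"]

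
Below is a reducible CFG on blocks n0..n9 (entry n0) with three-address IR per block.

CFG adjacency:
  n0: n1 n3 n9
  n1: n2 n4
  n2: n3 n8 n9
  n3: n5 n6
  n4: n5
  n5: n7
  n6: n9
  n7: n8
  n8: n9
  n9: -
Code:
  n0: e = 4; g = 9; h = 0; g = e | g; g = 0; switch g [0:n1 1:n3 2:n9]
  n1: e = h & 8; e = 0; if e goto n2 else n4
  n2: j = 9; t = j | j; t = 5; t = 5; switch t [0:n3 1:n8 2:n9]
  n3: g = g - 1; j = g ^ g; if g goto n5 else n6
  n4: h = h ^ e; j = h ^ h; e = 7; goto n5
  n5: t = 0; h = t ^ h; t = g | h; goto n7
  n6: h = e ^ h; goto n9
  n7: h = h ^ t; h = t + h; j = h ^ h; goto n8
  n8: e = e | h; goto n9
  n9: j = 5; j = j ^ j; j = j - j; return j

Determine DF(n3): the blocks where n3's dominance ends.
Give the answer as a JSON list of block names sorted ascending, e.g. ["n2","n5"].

idom tree: n1←n0 n2←n1 n3←n0 n4←n1 n5←n0 n6←n3 n7←n5 n8←n0 n9←n0
Dom at joins:
  n3: preds {n0,n2}: {n0} ∩ {n0,n1,n2} = {n0}; idom=n0
  n5: preds {n3,n4}: {n0,n3} ∩ {n0,n1,n4} = {n0}; idom=n0
  n8: preds {n2,n7}: {n0,n1,n2} ∩ {n0,n5,n7} = {n0}; idom=n0
  n9: preds {n0,n2,n6,n8}: {n0} ∩ {n0,n1,n2} ∩ {n0,n3,n6} ∩ {n0,n8} = {n0}; idom=n0

Frontier:
  n3←n0: walk · to n0
  n3←n2: walk n2→n1 to n0
  n5←n3: walk n3 to n0
  n5←n4: walk n4→n1 to n0
  n8←n2: walk n2→n1 to n0
  n8←n7: walk n7→n5 to n0
  n9←n0: walk · to n0
  n9←n2: walk n2→n1 to n0
  n9←n6: walk n6→n3 to n0
  n9←n8: walk n8 to n0
  n0 → ∅
  n1 → {n3,n5,n8,n9}
  n2 → {n3,n8,n9}
  n3 → {n5,n9}
  n4 → {n5}
  n5 → {n8}
  n6 → {n9}
  n7 → {n8}
  n8 → {n9}
  n9 → ∅

DF(n3) = ["n5", "n9"]

Answer: ["n5", "n9"]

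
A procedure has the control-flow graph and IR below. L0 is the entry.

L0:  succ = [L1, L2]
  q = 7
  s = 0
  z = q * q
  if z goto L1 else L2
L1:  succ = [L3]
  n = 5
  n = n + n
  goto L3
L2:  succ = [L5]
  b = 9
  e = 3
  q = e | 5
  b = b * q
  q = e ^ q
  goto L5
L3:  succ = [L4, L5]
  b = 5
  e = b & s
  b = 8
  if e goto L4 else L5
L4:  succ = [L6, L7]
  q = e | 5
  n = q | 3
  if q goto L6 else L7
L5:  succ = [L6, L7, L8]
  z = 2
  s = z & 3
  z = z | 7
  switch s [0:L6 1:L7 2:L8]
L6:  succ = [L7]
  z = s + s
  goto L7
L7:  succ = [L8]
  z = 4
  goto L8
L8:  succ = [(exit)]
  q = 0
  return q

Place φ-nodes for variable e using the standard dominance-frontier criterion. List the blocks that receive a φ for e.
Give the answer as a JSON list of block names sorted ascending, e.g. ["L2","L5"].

idom tree: L1←L0 L2←L0 L3←L1 L4←L3 L5←L0 L6←L0 L7←L0 L8←L0
Join-block Dom:
  L5: preds {L2,L3}: {L0,L2} ∩ {L0,L1,L3} = {L0}; idom=L0
  L6: preds {L4,L5}: {L0,L1,L3,L4} ∩ {L0,L5} = {L0}; idom=L0
  L7: preds {L4,L5,L6}: {L0,L1,L3,L4} ∩ {L0,L5} ∩ {L0,L6} = {L0}; idom=L0
  L8: preds {L5,L7}: {L0,L5} ∩ {L0,L7} = {L0}; idom=L0

Frontier:
  join L5 pred L2: L2 stop@L0
  join L5 pred L3: L3→L1 stop@L0
  join L6 pred L4: L4→L3→L1 stop@L0
  join L6 pred L5: L5 stop@L0
  join L7 pred L4: L4→L3→L1 stop@L0
  join L7 pred L5: L5 stop@L0
  join L7 pred L6: L6 stop@L0
  join L8 pred L5: L5 stop@L0
  join L8 pred L7: L7 stop@L0
  L0: DF=∅
  L1: DF={L5,L6,L7}
  L2: DF={L5}
  L3: DF={L5,L6,L7}
  L4: DF={L6,L7}
  L5: DF={L6,L7,L8}
  L6: DF={L7}
  L7: DF={L8}
  L8: DF=∅

φ for e: defs {L2,L3}
  DF⁺ = {L5,L6,L7,L8}

Answer: ["L5", "L6", "L7", "L8"]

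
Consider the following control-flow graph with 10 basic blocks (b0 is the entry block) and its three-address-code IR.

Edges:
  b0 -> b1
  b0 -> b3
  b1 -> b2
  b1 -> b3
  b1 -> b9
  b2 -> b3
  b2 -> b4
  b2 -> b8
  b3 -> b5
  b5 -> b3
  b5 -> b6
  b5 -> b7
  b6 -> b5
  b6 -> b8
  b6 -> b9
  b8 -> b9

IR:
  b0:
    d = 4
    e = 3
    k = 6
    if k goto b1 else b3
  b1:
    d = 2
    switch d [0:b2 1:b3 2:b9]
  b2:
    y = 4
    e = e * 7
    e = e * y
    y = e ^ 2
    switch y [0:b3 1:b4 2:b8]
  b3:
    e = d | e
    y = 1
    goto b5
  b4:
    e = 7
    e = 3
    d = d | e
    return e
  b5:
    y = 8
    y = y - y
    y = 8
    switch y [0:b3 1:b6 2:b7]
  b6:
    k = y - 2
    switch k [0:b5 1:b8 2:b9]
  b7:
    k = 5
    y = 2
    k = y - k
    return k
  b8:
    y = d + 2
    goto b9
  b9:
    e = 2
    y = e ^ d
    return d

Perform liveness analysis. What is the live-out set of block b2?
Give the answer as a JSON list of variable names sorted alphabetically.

Answer: ["d", "e"]

Derivation:
Per-block:
  b0: def={d,e,k} ue=∅
  b1: def={d} ue=∅
  b2: def={e,y} ue={e}
  b3: def={e,y} ue={d,e}
  b4: def={d,e} ue={d}
  b5: def={y} ue=∅
  b6: def={k} ue={y}
  b7: def={k,y} ue=∅
  b8: def={y} ue={d}
  b9: def={e,y} ue={d}

Backward fixpoint:
  b0 li=∅ lo={d,e}
  b1 li={e} lo={d,e}
  b2 li={d,e} lo={d,e}
  b3 li={d,e} lo={d,e}
  b4 li={d} lo=∅
  b5 li={d,e} lo={d,e,y}
  b6 li={d,e,y} lo={d,e}
  b7 li=∅ lo=∅
  b8 li={d} lo={d}
  b9 li={d} lo=∅

live-out(b2) = ["d", "e"]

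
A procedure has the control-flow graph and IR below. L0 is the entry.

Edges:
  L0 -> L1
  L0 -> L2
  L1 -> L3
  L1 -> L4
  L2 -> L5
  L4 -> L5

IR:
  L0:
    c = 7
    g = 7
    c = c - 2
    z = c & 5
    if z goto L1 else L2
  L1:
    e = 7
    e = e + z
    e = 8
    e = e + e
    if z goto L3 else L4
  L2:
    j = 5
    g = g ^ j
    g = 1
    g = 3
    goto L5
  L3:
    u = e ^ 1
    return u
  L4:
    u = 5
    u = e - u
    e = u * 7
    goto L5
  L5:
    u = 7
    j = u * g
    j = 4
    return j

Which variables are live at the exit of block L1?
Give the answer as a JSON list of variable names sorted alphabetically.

Answer: ["e", "g"]

Analysis:
def/use:
  L0: {c,g,z} / ∅
  L1: {e} / {z}
  L2: {g,j} / {g}
  L3: {u} / {e}
  L4: {e,u} / {e}
  L5: {j,u} / {g}

Live sets:
  live L0: ∅→{g,z}
  live L1: {g,z}→{e,g}
  live L2: {g}→{g}
  live L3: {e}→∅
  live L4: {e,g}→{g}
  live L5: {g}→∅

live-out(L1) = ["e", "g"]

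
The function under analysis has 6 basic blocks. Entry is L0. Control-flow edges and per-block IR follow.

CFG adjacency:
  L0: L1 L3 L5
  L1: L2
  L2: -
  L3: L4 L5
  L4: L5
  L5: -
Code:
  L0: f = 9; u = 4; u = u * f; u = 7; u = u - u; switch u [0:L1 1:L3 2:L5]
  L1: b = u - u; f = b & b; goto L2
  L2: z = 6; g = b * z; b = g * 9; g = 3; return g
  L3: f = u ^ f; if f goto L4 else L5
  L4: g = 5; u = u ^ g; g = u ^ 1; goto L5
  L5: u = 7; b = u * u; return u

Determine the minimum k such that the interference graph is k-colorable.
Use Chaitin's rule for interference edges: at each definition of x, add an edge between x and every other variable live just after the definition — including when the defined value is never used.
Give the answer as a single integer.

Block summaries:
  L0 def {f,u} use ∅
  L1 def {b,f} use {u}
  L2 def {b,g,z} use {b}
  L3 def {f} use {f,u}
  L4 def {g,u} use {u}
  L5 def {b,u} use ∅

Live sets:
  live L0: ∅→{f,u}
  live L1: {u}→{b}
  live L2: {b}→∅
  live L3: {f,u}→{u}
  live L4: {u}→∅
  live L5: ∅→∅

Conflict graph:
  b: {f,u,z}
  f: {b,u}
  g: {u}
  u: {b,f,g}
  z: {b}

Chromatic number:
  lower bound: {b,f,u} mutually conflict ⇒ χ ≥ 3
  assign b→r0 f→r2 g→r0 u→r1 z→r1 — no edge inside a register ⇒ χ ≤ 3
  χ = 3

Answer: 3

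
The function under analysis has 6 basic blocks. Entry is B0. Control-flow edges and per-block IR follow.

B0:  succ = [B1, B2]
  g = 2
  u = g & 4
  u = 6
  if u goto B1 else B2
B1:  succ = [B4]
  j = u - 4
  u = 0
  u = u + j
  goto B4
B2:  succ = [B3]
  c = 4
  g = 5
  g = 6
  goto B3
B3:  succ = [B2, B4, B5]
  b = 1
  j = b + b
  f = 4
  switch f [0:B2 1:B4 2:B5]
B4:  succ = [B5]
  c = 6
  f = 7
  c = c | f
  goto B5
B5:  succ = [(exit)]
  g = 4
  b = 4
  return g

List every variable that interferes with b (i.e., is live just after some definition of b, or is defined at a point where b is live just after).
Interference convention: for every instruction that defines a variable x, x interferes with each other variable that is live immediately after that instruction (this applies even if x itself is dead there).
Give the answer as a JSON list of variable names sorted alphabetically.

Per-block:
  B0: def={g,u} ue=∅
  B1: def={j,u} ue={u}
  B2: def={c,g} ue=∅
  B3: def={b,f,j} ue=∅
  B4: def={c,f} ue=∅
  B5: def={b,g} ue=∅

Backward fixpoint:
  live B0: ∅→{u}
  live B1: {u}→∅
  live B2: ∅→∅
  live B3: ∅→∅
  live B4: ∅→∅
  live B5: ∅→∅

Interfere edges:
  b↔{g}
  c↔{f}
  f↔{c}
  g↔{b}
  j↔{u}
  u↔{j}

N(b) = ["g"]

Answer: ["g"]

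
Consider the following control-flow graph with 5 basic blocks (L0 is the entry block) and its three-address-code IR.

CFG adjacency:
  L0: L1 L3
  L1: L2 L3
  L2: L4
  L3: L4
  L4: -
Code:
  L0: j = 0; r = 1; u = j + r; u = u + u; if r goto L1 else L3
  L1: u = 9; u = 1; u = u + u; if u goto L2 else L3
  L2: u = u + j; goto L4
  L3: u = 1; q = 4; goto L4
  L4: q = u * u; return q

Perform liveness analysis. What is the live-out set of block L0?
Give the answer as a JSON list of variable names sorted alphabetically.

Answer: ["j"]

Analysis:
def/use:
  L0: def={j,r,u} ue=∅
  L1: def={u} ue=∅
  L2: def={u} ue={j,u}
  L3: def={q,u} ue=∅
  L4: def={q} ue={u}

Liveness:
  L0: in=∅ out={j}
  L1: in={j} out={j,u}
  L2: in={j,u} out={u}
  L3: in=∅ out={u}
  L4: in={u} out=∅

live-out(L0) = ["j"]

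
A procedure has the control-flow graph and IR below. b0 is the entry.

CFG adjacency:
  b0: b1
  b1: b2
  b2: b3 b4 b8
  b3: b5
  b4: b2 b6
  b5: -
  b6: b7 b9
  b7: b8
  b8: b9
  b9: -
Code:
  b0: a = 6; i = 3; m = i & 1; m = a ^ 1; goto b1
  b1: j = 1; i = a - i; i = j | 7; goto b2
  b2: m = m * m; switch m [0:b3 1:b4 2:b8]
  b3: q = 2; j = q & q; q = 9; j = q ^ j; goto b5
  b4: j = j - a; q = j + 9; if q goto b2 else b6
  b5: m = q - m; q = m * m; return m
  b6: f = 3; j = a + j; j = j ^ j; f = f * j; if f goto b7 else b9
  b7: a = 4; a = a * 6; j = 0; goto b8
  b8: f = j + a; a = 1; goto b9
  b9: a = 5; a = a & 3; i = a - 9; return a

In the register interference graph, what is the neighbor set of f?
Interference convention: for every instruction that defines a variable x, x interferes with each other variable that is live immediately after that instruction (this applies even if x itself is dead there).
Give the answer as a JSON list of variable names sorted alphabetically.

Answer: ["a", "j"]

Analysis:
Block summaries:
  b0: def={a,i,m} ue=∅
  b1: def={i,j} ue={a,i}
  b2: def={m} ue={m}
  b3: def={j,q} ue=∅
  b4: def={j,q} ue={a,j}
  b5: def={m,q} ue={m,q}
  b6: def={f,j} ue={a,j}
  b7: def={a,j} ue=∅
  b8: def={a,f} ue={a,j}
  b9: def={a,i} ue=∅

Liveness:
  live b0: ∅→{a,i,m}
  live b1: {a,i,m}→{a,j,m}
  live b2: {a,j,m}→{a,j,m}
  live b3: {m}→{m,q}
  live b4: {a,j,m}→{a,j,m}
  live b5: {m,q}→∅
  live b6: {a,j}→∅
  live b7: ∅→{a,j}
  live b8: {a,j}→∅
  live b9: ∅→∅

Interfere edges:
  a↔{f,i,j,m,q}
  f↔{a,j}
  i↔{a,j,m}
  j↔{a,f,i,m,q}
  m↔{a,i,j,q}
  q↔{a,j,m}

N(f) = ["a", "j"]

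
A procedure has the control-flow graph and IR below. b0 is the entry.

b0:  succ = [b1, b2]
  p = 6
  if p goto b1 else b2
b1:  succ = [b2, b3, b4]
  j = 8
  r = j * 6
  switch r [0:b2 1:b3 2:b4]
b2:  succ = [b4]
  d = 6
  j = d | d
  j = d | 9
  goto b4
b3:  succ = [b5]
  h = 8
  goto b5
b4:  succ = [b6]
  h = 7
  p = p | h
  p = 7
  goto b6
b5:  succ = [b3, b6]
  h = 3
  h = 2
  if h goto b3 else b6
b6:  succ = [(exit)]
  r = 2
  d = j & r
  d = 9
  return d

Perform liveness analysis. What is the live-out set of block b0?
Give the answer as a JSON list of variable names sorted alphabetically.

Answer: ["p"]

Analysis:
def/use:
  b0: {p} / ∅
  b1: {j,r} / ∅
  b2: {d,j} / ∅
  b3: {h} / ∅
  b4: {h,p} / {p}
  b5: {h} / ∅
  b6: {d,r} / {j}

Backward fixpoint:
  live b0: ∅→{p}
  live b1: {p}→{j,p}
  live b2: {p}→{j,p}
  live b3: {j}→{j}
  live b4: {j,p}→{j}
  live b5: {j}→{j}
  live b6: {j}→∅

live-out(b0) = ["p"]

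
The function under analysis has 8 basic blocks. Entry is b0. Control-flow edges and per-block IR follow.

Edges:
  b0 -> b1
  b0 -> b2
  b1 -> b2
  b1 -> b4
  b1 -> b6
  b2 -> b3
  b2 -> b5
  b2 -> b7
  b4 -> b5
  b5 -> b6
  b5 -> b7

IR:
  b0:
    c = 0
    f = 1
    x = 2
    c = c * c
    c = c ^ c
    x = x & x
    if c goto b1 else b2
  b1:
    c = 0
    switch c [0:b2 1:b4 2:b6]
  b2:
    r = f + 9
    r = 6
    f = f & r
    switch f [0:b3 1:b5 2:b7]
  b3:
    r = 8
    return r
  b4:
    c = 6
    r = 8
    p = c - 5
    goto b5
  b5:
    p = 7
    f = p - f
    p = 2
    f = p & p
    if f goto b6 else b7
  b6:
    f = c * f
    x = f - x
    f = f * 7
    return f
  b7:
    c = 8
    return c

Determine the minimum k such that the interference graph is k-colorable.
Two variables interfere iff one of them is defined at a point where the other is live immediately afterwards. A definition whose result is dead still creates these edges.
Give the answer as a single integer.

Answer: 4

Analysis:
Block summaries:
  b0 def {c,f,x} use ∅
  b1 def {c} use ∅
  b2 def {f,r} use {f}
  b3 def {r} use ∅
  b4 def {c,p,r} use ∅
  b5 def {f,p} use {f}
  b6 def {f,x} use {c,f,x}
  b7 def {c} use ∅

Backward fixpoint:
  live b0: ∅→{c,f,x}
  live b1: {f,x}→{c,f,x}
  live b2: {c,f,x}→{c,f,x}
  live b3: ∅→∅
  live b4: {f,x}→{c,f,x}
  live b5: {c,f,x}→{c,f,x}
  live b6: {c,f,x}→∅
  live b7: ∅→∅

Conflict graph:
  c↔{f,p,r,x}
  f↔{c,p,r,x}
  p↔{c,f,x}
  r↔{c,f,x}
  x↔{c,f,p,r}

Registers:
  lower bound: {c,f,p,x} mutually conflict ⇒ χ ≥ 4
  assign c→c0 f→c1 p→c3 r→c3 x→c2 — no edge inside a register ⇒ χ ≤ 4
  χ = 4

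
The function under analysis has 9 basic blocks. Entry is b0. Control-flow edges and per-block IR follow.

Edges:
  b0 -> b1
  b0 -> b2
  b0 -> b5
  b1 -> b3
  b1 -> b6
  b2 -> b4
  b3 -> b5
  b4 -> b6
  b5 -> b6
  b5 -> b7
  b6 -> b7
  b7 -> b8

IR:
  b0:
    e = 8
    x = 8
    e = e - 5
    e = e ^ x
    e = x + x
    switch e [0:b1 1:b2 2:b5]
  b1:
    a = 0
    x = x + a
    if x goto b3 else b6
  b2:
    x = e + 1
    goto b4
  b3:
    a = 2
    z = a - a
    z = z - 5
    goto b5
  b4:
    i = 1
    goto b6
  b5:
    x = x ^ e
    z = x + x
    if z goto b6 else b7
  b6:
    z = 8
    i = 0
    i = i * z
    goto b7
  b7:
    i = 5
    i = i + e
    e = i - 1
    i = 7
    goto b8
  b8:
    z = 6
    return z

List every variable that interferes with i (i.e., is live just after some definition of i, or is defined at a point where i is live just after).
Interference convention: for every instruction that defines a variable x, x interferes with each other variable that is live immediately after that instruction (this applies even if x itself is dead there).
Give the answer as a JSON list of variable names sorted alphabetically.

Answer: ["e", "z"]

Derivation:
Per-block:
  b0: {e,x} / ∅
  b1: {a,x} / {x}
  b2: {x} / {e}
  b3: {a,z} / ∅
  b4: {i} / ∅
  b5: {x,z} / {e,x}
  b6: {i,z} / ∅
  b7: {e,i} / {e}
  b8: {z} / ∅

Backward fixpoint:
  b0 li=∅ lo={e,x}
  b1 li={e,x} lo={e,x}
  b2 li={e} lo={e}
  b3 li={e,x} lo={e,x}
  b4 li={e} lo={e}
  b5 li={e,x} lo={e}
  b6 li={e} lo={e}
  b7 li={e} lo=∅
  b8 li=∅ lo=∅

Interfere edges:
  a — {e,x}
  e — {a,i,x,z}
  i — {e,z}
  x — {a,e,z}
  z — {e,i,x}

N(i) = ["e", "z"]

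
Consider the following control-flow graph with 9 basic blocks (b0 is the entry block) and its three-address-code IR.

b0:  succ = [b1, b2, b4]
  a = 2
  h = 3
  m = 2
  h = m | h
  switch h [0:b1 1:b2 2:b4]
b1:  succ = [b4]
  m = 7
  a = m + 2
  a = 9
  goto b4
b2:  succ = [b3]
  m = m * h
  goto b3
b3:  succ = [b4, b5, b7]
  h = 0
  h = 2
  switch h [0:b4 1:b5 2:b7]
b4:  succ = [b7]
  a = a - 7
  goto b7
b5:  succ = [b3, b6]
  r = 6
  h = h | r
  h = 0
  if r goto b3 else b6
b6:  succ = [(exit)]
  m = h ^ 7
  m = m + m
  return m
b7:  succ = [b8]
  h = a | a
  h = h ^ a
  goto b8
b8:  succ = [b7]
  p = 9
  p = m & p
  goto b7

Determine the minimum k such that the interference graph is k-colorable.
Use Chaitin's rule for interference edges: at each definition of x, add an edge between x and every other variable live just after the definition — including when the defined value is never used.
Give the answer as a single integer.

def/use:
  b0 def {a,h,m} use ∅
  b1 def {a,m} use ∅
  b2 def {m} use {h,m}
  b3 def {h} use ∅
  b4 def {a} use {a}
  b5 def {h,r} use {h}
  b6 def {m} use {h}
  b7 def {h} use {a}
  b8 def {p} use {m}

Live sets:
  b0: in=∅ out={a,h,m}
  b1: in=∅ out={a,m}
  b2: in={a,h,m} out={a,m}
  b3: in={a,m} out={a,h,m}
  b4: in={a,m} out={a,m}
  b5: in={a,h,m} out={a,h,m}
  b6: in={h} out=∅
  b7: in={a,m} out={a,m}
  b8: in={a,m} out={a,m}

Interfere edges:
  a — {h,m,p,r}
  h — {a,m,r}
  m — {a,h,p,r}
  p — {a,m}
  r — {a,h,m}

Colouring:
  lower bound: {a,h,m,r} mutually conflict ⇒ χ ≥ 4
  assign a→R0 h→R2 m→R1 p→R2 r→R3 — no edge inside a register ⇒ χ ≤ 4
  χ = 4

Answer: 4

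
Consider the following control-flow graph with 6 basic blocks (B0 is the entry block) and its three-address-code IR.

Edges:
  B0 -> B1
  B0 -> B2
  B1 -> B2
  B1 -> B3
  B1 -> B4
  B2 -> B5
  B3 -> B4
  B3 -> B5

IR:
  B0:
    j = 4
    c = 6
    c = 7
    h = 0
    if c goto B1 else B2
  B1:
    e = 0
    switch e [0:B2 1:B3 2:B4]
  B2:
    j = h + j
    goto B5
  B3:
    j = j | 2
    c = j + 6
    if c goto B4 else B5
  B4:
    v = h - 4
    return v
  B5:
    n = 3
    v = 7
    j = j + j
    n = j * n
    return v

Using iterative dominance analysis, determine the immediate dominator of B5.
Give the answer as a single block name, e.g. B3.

idom tree: B1←B0 B2←B0 B3←B1 B4←B1 B5←B0
Dom∩ at merges:
  B2: preds {B0,B1}: {B0} ∩ {B0,B1} = {B0}; idom=B0
  B4: preds {B1,B3}: {B0,B1} ∩ {B0,B1,B3} = {B0,B1}; idom=B1
  B5: preds {B2,B3}: {B0,B2} ∩ {B0,B1,B3} = {B0}; idom=B0

idom(B5) = B0

Answer: B0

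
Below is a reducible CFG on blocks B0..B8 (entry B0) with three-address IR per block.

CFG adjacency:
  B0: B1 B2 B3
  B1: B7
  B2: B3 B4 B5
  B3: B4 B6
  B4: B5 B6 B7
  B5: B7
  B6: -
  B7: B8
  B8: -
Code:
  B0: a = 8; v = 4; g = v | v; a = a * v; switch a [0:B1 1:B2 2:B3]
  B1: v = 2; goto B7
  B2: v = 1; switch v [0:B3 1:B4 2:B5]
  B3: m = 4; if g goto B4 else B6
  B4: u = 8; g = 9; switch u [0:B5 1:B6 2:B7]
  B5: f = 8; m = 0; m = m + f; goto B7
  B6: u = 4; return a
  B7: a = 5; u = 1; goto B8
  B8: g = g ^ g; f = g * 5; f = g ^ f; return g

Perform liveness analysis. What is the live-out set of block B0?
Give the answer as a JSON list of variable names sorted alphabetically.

Answer: ["a", "g"]

Derivation:
def/use:
  B0: {a,g,v} / ∅
  B1: {v} / ∅
  B2: {v} / ∅
  B3: {m} / {g}
  B4: {g,u} / ∅
  B5: {f,m} / ∅
  B6: {u} / {a}
  B7: {a,u} / ∅
  B8: {f,g} / {g}

Liveness:
  live B0: ∅→{a,g}
  live B1: {g}→{g}
  live B2: {a,g}→{a,g}
  live B3: {a,g}→{a}
  live B4: {a}→{a,g}
  live B5: {g}→{g}
  live B6: {a}→∅
  live B7: {g}→{g}
  live B8: {g}→∅

live-out(B0) = ["a", "g"]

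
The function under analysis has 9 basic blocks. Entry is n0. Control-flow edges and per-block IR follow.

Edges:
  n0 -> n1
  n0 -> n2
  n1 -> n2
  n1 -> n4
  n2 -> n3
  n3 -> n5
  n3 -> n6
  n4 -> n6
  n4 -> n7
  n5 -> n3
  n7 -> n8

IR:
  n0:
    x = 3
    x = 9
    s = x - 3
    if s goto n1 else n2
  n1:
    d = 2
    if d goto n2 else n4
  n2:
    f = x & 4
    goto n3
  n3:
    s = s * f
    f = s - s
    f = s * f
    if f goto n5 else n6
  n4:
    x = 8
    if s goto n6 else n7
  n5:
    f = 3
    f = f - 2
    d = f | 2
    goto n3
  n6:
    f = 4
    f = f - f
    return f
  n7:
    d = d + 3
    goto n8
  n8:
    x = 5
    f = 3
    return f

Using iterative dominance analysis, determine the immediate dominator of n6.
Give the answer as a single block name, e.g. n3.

Answer: n0

Working:
idom tree: n1←n0 n2←n0 n3←n2 n4←n1 n5←n3 n6←n0 n7←n4 n8←n7
Join-block Dom:
  n2: preds {n0,n1}: {n0} ∩ {n0,n1} = {n0}; idom=n0
  n3: preds {n2,n5}: {n0,n2} ∩ {n0,n2,n3,n5} = {n0,n2}; idom=n2
  n6: preds {n3,n4}: {n0,n2,n3} ∩ {n0,n1,n4} = {n0}; idom=n0

idom(n6) = n0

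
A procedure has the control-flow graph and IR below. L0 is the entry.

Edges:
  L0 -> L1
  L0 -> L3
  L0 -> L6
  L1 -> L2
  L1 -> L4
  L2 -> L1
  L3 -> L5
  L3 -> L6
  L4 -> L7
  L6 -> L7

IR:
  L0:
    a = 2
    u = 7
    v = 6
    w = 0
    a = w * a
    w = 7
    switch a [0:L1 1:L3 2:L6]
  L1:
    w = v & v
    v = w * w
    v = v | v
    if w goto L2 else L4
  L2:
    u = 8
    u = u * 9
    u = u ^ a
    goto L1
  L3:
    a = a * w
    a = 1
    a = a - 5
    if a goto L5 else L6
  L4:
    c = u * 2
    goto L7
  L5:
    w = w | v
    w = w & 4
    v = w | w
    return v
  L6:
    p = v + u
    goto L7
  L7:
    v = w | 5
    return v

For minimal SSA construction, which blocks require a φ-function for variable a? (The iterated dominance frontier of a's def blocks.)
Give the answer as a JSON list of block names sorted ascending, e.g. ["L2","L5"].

idom tree: L1←L0 L2←L1 L3←L0 L4←L1 L5←L3 L6←L0 L7←L0
Dom at joins:
  L1: preds {L0,L2}: {L0} ∩ {L0,L1,L2} = {L0}; idom=L0
  L6: preds {L0,L3}: {L0} ∩ {L0,L3} = {L0}; idom=L0
  L7: preds {L4,L6}: {L0,L1,L4} ∩ {L0,L6} = {L0}; idom=L0

Frontier:
  L1←L0: walk · to L0
  L1←L2: walk L2→L1 to L0
  L6←L0: walk · to L0
  L6←L3: walk L3 to L0
  L7←L4: walk L4→L1 to L0
  L7←L6: walk L6 to L0
  DF(L0)=∅
  DF(L1)={L1,L7}
  DF(L2)={L1}
  DF(L3)={L6}
  DF(L4)={L7}
  DF(L5)=∅
  DF(L6)={L7}
  DF(L7)=∅

φ for a: defs {L0,L3}
  DF⁺ = {L6,L7}

Answer: ["L6", "L7"]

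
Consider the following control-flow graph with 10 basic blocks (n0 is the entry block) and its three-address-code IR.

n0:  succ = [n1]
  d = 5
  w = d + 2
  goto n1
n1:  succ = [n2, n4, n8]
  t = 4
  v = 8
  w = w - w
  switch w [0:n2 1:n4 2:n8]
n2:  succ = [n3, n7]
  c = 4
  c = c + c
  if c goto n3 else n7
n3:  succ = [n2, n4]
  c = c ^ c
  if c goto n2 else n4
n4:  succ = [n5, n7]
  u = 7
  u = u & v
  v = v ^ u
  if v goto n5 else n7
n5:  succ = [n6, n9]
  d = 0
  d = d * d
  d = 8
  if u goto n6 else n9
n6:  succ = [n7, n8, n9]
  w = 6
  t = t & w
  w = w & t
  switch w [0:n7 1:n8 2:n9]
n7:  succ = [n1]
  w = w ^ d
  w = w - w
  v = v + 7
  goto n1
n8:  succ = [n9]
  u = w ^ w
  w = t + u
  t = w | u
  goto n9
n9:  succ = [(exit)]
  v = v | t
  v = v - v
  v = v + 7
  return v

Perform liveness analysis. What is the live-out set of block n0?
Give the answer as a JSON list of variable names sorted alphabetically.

Answer: ["d", "w"]

Analysis:
Per-block:
  n0 def {d,w} use ∅
  n1 def {t,v,w} use {w}
  n2 def {c} use ∅
  n3 def {c} use {c}
  n4 def {u,v} use {v}
  n5 def {d} use {u}
  n6 def {t,w} use {t}
  n7 def {v,w} use {d,v,w}
  n8 def {t,u,w} use {t,w}
  n9 def {v} use {t,v}

Backward fixpoint:
  live n0: ∅→{d,w}
  live n1: {d,w}→{d,t,v,w}
  live n2: {d,t,v,w}→{c,d,t,v,w}
  live n3: {c,d,t,v,w}→{d,t,v,w}
  live n4: {d,t,v,w}→{d,t,u,v,w}
  live n5: {t,u,v}→{d,t,v}
  live n6: {d,t,v}→{d,t,v,w}
  live n7: {d,v,w}→{d,w}
  live n8: {t,v,w}→{t,v}
  live n9: {t,v}→∅

live-out(n0) = ["d", "w"]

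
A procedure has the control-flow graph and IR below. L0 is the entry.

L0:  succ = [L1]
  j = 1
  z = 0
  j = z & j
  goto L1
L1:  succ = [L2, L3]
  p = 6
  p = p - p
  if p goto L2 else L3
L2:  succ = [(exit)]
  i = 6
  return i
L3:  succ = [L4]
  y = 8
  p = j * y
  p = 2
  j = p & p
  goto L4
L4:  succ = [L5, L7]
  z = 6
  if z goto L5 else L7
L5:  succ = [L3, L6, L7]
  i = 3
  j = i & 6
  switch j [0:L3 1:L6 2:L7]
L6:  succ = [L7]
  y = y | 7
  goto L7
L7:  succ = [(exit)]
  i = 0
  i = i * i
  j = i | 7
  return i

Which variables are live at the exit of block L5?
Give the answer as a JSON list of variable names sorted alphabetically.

def/use:
  L0: {j,z} / ∅
  L1: {p} / ∅
  L2: {i} / ∅
  L3: {j,p,y} / {j}
  L4: {z} / ∅
  L5: {i,j} / ∅
  L6: {y} / {y}
  L7: {i,j} / ∅

Live sets:
  live L0: ∅→{j}
  live L1: {j}→{j}
  live L2: ∅→∅
  live L3: {j}→{y}
  live L4: {y}→{y}
  live L5: {y}→{j,y}
  live L6: {y}→∅
  live L7: ∅→∅

live-out(L5) = ["j", "y"]

Answer: ["j", "y"]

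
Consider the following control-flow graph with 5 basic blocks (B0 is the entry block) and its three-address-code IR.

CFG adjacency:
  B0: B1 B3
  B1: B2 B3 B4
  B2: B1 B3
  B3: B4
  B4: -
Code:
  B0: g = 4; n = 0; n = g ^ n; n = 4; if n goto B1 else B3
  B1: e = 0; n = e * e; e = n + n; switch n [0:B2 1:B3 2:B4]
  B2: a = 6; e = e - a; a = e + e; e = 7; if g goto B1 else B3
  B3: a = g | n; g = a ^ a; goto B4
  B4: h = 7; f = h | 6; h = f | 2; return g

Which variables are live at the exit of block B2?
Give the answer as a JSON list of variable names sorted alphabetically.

Block summaries:
  B0 def {g,n} use ∅
  B1 def {e,n} use ∅
  B2 def {a,e} use {e,g}
  B3 def {a,g} use {g,n}
  B4 def {f,h} use {g}

Live sets:
  B0 li=∅ lo={g,n}
  B1 li={g} lo={e,g,n}
  B2 li={e,g,n} lo={g,n}
  B3 li={g,n} lo={g}
  B4 li={g} lo=∅

live-out(B2) = ["g", "n"]

Answer: ["g", "n"]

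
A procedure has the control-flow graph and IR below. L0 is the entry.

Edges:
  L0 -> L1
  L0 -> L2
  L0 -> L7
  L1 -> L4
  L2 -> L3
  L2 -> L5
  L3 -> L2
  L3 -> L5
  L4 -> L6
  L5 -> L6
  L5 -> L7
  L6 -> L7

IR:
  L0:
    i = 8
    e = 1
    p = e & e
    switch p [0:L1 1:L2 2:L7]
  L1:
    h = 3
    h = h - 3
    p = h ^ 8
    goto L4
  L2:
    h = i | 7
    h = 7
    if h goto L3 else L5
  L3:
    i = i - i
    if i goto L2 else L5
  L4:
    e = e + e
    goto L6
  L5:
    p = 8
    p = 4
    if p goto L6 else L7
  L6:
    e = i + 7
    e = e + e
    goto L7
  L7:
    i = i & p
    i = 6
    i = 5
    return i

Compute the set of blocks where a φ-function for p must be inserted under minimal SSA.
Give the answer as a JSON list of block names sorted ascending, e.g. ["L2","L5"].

Answer: ["L6", "L7"]

Working:
idom tree: L1←L0 L2←L0 L3←L2 L4←L1 L5←L2 L6←L0 L7←L0
Join-block Dom:
  L2: preds {L0,L3}: {L0} ∩ {L0,L2,L3} = {L0}; idom=L0
  L5: preds {L2,L3}: {L0,L2} ∩ {L0,L2,L3} = {L0,L2}; idom=L2
  L6: preds {L4,L5}: {L0,L1,L4} ∩ {L0,L2,L5} = {L0}; idom=L0
  L7: preds {L0,L5,L6}: {L0} ∩ {L0,L2,L5} ∩ {L0,L6} = {L0}; idom=L0

DF derivation:
  L2←L0: walk · to L0
  L2←L3: walk L3→L2 to L0
  L5←L2: walk · to L2
  L5←L3: walk L3 to L2
  L6←L4: walk L4→L1 to L0
  L6←L5: walk L5→L2 to L0
  L7←L0: walk · to L0
  L7←L5: walk L5→L2 to L0
  L7←L6: walk L6 to L0
  L0: DF=∅
  L1: DF={L6}
  L2: DF={L2,L6,L7}
  L3: DF={L2,L5}
  L4: DF={L6}
  L5: DF={L6,L7}
  L6: DF={L7}
  L7: DF=∅

φ for p: defs {L0,L1,L5}
  DF⁺ = {L6,L7}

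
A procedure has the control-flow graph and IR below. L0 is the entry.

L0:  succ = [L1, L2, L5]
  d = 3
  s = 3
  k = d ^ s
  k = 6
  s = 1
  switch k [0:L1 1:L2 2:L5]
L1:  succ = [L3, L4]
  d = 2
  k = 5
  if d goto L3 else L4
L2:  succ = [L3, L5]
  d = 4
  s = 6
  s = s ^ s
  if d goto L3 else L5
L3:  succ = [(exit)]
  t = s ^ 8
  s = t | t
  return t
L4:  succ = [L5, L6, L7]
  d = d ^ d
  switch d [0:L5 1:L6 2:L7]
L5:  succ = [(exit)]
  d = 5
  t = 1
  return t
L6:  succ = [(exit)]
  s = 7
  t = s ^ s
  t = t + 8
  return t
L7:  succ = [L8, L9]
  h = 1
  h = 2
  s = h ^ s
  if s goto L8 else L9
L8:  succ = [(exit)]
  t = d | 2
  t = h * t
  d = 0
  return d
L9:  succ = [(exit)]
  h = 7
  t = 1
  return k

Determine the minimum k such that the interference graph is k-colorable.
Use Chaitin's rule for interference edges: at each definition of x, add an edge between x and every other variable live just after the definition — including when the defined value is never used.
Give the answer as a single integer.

def/use:
  L0: {d,k,s} / ∅
  L1: {d,k} / ∅
  L2: {d,s} / ∅
  L3: {s,t} / {s}
  L4: {d} / {d}
  L5: {d,t} / ∅
  L6: {s,t} / ∅
  L7: {h,s} / {s}
  L8: {d,t} / {d,h}
  L9: {h,t} / {k}

Liveness:
  L0 li=∅ lo={s}
  L1 li={s} lo={d,k,s}
  L2 li=∅ lo={s}
  L3 li={s} lo=∅
  L4 li={d,k,s} lo={d,k,s}
  L5 li=∅ lo=∅
  L6 li=∅ lo=∅
  L7 li={d,k,s} lo={d,h,k}
  L8 li={d,h} lo=∅
  L9 li={k} lo=∅

Interference:
  d: {h,k,s}
  h: {d,k,s,t}
  k: {d,h,s,t}
  s: {d,h,k,t}
  t: {h,k,s}

Registers:
  {d,h,k,s} pairwise interfere (4-clique) ⇒ χ ≥ 4
  assign d→c3 h→c0 k→c1 s→c2 t→c3 — no edge inside a register ⇒ χ ≤ 4
  χ = 4

Answer: 4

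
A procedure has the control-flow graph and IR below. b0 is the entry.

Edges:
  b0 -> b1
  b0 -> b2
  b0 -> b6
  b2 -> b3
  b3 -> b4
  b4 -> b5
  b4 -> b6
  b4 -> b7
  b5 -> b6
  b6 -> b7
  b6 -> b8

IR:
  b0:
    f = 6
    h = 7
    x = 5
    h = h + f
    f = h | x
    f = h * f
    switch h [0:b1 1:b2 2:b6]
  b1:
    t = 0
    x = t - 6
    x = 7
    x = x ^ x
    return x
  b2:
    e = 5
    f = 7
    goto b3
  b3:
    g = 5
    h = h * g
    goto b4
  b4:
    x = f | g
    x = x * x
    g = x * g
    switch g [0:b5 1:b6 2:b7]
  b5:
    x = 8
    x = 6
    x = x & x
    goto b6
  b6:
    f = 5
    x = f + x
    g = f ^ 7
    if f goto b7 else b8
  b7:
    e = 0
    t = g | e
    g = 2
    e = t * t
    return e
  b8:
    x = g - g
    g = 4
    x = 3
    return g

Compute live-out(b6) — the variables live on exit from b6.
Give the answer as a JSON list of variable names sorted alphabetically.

Block summaries:
  b0: {f,h,x} / ∅
  b1: {t,x} / ∅
  b2: {e,f} / ∅
  b3: {g,h} / {h}
  b4: {g,x} / {f,g}
  b5: {x} / ∅
  b6: {f,g,x} / {x}
  b7: {e,g,t} / {g}
  b8: {g,x} / {g}

Backward fixpoint:
  b0: in=∅ out={h,x}
  b1: in=∅ out=∅
  b2: in={h} out={f,h}
  b3: in={f,h} out={f,g}
  b4: in={f,g} out={g,x}
  b5: in=∅ out={x}
  b6: in={x} out={g}
  b7: in={g} out=∅
  b8: in={g} out=∅

live-out(b6) = ["g"]

Answer: ["g"]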